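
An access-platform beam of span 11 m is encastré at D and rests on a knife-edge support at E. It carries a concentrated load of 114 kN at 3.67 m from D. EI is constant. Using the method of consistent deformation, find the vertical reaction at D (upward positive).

Release the roller at E. Primary structure: cantilever fixed at D.
Free-end deflection of the primary structure under the applied loading (downward +):
  point load 114 at a = 3.67: Pa²(3L − a)/(6EI) = 7506/EI
Flexibility coefficient — unit upward force at E: δ_{EE} = L³/(3EI) = 443.7/EI.
Compatibility at E: δ_0 − R_E·δ_{EE} = 0, so R_E = 7506/443.7 = 16.92 kN.
Vertical equilibrium: R_D = ΣP − R_E = 114 − 16.92 = 97.08 kN.

R_D = 97.08 kN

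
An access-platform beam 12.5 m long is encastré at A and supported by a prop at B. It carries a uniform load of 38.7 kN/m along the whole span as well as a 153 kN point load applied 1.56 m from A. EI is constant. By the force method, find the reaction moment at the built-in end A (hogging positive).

M_A = 951.7 kN·m

Release the roller at B. Primary structure: cantilever fixed at A.
Deflection at B on the released cantilever, summing each load's contribution:
  UDL 38.7: wL⁴/(8EI) = 118103/EI
  point load 153 at a = 1.56: Pa²(3L − a)/(6EI) = 2230/EI
  δ_0 = 120333/EI
Flexibility coefficient — unit upward force at B: δ_{BB} = L³/(3EI) = 651/EI.
Compatibility at B: δ_0 − R_B·δ_{BB} = 0, so R_B = 120333/651 = 184.8 kN.
Moment equilibrium about A: M_A = Σ(load moments about A) − R_B·L = 3262 − 184.8×12.5 = 951.7 kN·m.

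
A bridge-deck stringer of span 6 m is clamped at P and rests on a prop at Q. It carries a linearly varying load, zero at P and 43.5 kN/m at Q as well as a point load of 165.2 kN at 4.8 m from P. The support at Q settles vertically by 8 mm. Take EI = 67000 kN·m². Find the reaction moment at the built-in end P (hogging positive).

M_P = 231.2 kN·m

Choose R_Q as the redundant. The primary structure is the cantilever fixed at P.
Deflection at Q on the released cantilever, summing each load's contribution:
  triangular load, peak 43.5 at the free end: 11w₀L⁴/(120EI) = 5168/EI
  point load 165.2 at a = 4.8: Pa²(3L − a)/(6EI) = 8374/EI
  δ_0 = 13541/EI
Tip deflection under a unit load at Q: L³/(3EI) = 72/EI.
With EI = 67000 kN·m²: δ_0 = 0.20211 m and δ_{QQ} = 0.001075 m/kN.
Compatibility — the beam at Q must follow the support down by 0.008 m: δ_0 − R_Q·δ_{QQ} = 0.008, so R_Q = (0.20211 − 0.008)/0.001075 = 180.6 kN.
Moment equilibrium about P: M_P = Σ(load moments about P) − R_Q·L = 1315 − 180.6×6 = 231.2 kN·m.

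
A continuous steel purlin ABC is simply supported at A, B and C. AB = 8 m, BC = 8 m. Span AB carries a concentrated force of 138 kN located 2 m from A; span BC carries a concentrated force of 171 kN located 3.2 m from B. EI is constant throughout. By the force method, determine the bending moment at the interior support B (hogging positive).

M_B = 196 kN·m

Take M_B as the redundant. Released structure: two simple spans AB and BC with a hinge at B.
Discontinuity in slope at B on the released structure — sum the simple-span end rotations:
  span AB: point load 138 at a = 2: Pab(L + a)/(6LEI) = 345/EI
  span BC: point load 171 at a = 3.2: Pab(L + b)/(6LEI) = 700.4/EI
  relative rotation θ_0 = (345 + 700.4)/EI = 1045/EI
A unit hogging moment at B produces rotation L₁/(3EI) + L₂/(3EI) = 5.333/EI.
Slope continuity at B: θ_0 = M_B·5.333/EI, so M_B = 1045/5.333 = 196 kN·m (hogging).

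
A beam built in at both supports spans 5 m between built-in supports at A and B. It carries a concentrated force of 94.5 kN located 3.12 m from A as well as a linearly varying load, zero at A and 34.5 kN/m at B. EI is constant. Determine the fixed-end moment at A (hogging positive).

Release both end moments; the primary structure is a simply-supported span AB with redundants M_A and M_B.
On the primary (simply-supported) span, the end slopes from the loading are:
  at A: point load 94.5 at a = 3.12: Pab(L + b)/(6LEI) = 127.1/EI
  at B: point load 94.5 at a = 3.12: Pab(L + a)/(6LEI) = 150/EI
  at A: triangular load, peak 34.5: 7w₀L³/(360EI) = 83.85/EI
  at B: triangular load, peak 34.5: w₀L³/(45EI) = 95.83/EI
  θ_A0 = 211/EI,  θ_B0 = 245.9/EI
Flexibility coefficients: a unit moment at one end gives L/(3EI) there and L/(6EI) at the far end, so f₁₁ = f₂₂ = 1.667/EI and f₁₂ = f₂₁ = 0.8333/EI.
Compatibility — zero rotation at each built-in end:
  1.667 M_A + 0.8333 M_B = 211
  0.8333 M_A + 1.667 M_B = 245.9
Solving the pair gives M_A = 70.43 kN·m and M_B = 112.3 kN·m (hogging).

M_A = 70.43 kN·m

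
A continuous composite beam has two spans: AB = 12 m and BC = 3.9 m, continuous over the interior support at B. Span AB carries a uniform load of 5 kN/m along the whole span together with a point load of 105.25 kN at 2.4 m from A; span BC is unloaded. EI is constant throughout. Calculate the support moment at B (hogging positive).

M_B = 159.4 kN·m

Insert a hinge at B; M_B is the redundant, and each span becomes simply supported.
End slopes at the hinge B, treating each span as simply supported:
  span AB: UDL 5: wL³/(24EI) = 360/EI
  span AB: point load 105.25 at a = 2.4: Pab(L + a)/(6LEI) = 485/EI
  relative rotation θ_0 = (845 + 0)/EI = 845/EI
A unit hogging moment at B produces rotation L₁/(3EI) + L₂/(3EI) = 5.3/EI.
Slope continuity at B: θ_0 = M_B·5.3/EI, so M_B = 845/5.3 = 159.4 kN·m (hogging).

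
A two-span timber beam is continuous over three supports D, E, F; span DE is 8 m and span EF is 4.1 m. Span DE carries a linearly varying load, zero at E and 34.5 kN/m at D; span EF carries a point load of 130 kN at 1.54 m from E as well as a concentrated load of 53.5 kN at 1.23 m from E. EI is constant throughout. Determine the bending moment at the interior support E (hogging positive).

Insert a hinge at E; M_E is the redundant, and each span becomes simply supported.
Rotations at E on the released spans (each span's end-slope, ×1/EI):
  span DE: triangular load, peak 34.5: 7w₀L³/(360EI) = 343.5/EI
  span EF: point load 130 at a = 1.54: Pab(L + b)/(6LEI) = 138.8/EI
  span EF: point load 53.5 at a = 1.23: Pab(L + b)/(6LEI) = 53.51/EI
  relative rotation θ_0 = (343.5 + 192.3)/EI = 535.7/EI
A unit hogging moment at E produces rotation L₁/(3EI) + L₂/(3EI) = 4.033/EI.
Slope continuity at E: θ_0 = M_E·4.033/EI, so M_E = 535.7/4.033 = 132.8 kN·m (hogging).

M_E = 132.8 kN·m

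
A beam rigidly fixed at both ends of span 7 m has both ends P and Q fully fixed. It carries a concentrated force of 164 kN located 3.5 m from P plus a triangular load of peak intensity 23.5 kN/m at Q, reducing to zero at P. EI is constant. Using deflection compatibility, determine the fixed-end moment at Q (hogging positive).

Release both end moments; the primary structure is a simply-supported span PQ with redundants M_P and M_Q.
On the primary (simply-supported) span, the end slopes from the loading are:
  at P: point load 164 at a = 3.5: Pab(L + b)/(6LEI) = 502.2/EI
  at Q: point load 164 at a = 3.5: Pab(L + a)/(6LEI) = 502.2/EI
  at P: triangular load, peak 23.5: 7w₀L³/(360EI) = 156.7/EI
  at Q: triangular load, peak 23.5: w₀L³/(45EI) = 179.1/EI
  θ_P0 = 659/EI,  θ_Q0 = 681.4/EI
Flexibility coefficients: a unit moment at one end gives L/(3EI) there and L/(6EI) at the far end, so f₁₁ = f₂₂ = 2.333/EI and f₁₂ = f₂₁ = 1.167/EI.
Compatibility — zero rotation at each built-in end:
  2.333 M_P + 1.167 M_Q = 659
  1.167 M_P + 2.333 M_Q = 681.4
Solving the pair gives M_P = 181.9 kN·m and M_Q = 201.1 kN·m (hogging).

M_Q = 201.1 kN·m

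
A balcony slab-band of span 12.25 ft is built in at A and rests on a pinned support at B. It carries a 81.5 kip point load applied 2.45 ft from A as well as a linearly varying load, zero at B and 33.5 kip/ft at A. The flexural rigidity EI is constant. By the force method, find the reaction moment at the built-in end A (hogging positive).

Release the roller at B. Primary structure: cantilever fixed at A.
Deflection at B on the released cantilever, summing each load's contribution:
  point load 81.5 at a = 2.45: Pa²(3L − a)/(6EI) = 2797/EI
  triangular load, peak 33.5 at the fixed end: w₀L⁴/(30EI) = 25146/EI
  δ_0 = 27943/EI
Flexibility coefficient — unit upward force at B: δ_{BB} = L³/(3EI) = 612.8/EI.
The prop prevents deflection at B: R_B = δ_0/δ_{BB} = 27943/612.8 = 45.6 kip.
Moment equilibrium about A: M_A = Σ(load moments about A) − R_B·L = 1038 − 45.6×12.25 = 478.9 kip·ft.

M_A = 478.9 kip·ft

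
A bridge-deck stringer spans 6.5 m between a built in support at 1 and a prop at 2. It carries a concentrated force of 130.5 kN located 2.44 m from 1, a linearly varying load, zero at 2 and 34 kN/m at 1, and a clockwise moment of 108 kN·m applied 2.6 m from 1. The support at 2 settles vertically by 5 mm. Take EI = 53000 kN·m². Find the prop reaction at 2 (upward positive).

Remove the prop at 2; the released (primary) structure is a cantilever built in at 1.
Primary-structure tip deflection at 2 by superposition:
  point load 130.5 at a = 2.44: Pa²(3L − a)/(6EI) = 2209/EI
  triangular load, peak 34 at the fixed end: w₀L⁴/(30EI) = 2023/EI
  clockwise couple 108 at a = 2.6: M₀a(2L − a)/(2EI) = 1460/EI
  δ_0 = 5692/EI
Flexibility coefficient — unit upward force at 2: δ_{22} = L³/(3EI) = 91.54/EI.
With EI = 53000 kN·m²: δ_0 = 0.1074 m and δ_{22} = 0.001727 m/kN.
Compatibility — the beam at 2 must follow the support down by 0.005 m: δ_0 − R_2·δ_{22} = 0.005, so R_2 = (0.1074 − 0.005)/0.001727 = 59.29 kN.

R_2 = 59.29 kN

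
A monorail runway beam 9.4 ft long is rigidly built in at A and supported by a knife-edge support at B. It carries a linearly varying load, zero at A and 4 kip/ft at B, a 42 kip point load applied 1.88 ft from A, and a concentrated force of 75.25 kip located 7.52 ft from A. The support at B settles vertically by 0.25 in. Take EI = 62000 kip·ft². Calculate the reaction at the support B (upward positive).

Take the reaction at B as the redundant and release it; the primary structure is a cantilever fixed at A.
Primary-structure tip deflection at B by superposition:
  triangular load, peak 4 at the free end: 11w₀L⁴/(120EI) = 2863/EI
  point load 42 at a = 1.88: Pa²(3L − a)/(6EI) = 651.2/EI
  point load 75.25 at a = 7.52: Pa²(3L − a)/(6EI) = 14667/EI
  δ_0 = 18181/EI
Tip deflection under a unit load at B: L³/(3EI) = 276.9/EI.
With EI = 62000 kip·ft²: δ_0 = 0.29324 ft and δ_{BB} = 0.004466 ft/kip.
Compatibility — the beam at B must follow the support down by 0.02083 ft: δ_0 − R_B·δ_{BB} = 0.02083, so R_B = (0.29324 − 0.02083)/0.004466 = 61 kip.

R_B = 61 kip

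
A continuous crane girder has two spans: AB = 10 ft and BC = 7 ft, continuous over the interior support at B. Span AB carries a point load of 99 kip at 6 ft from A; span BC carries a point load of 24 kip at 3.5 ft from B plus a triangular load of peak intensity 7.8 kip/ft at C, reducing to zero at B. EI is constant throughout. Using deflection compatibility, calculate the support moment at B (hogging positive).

M_B = 134 kip·ft

Release continuity at B by inserting a hinge; the redundant is the internal moment M_B. The primary structure is two simply-supported spans AB and BC.
Discontinuity in slope at B on the released structure — sum the simple-span end rotations:
  span AB: point load 99 at a = 6: Pab(L + a)/(6LEI) = 633.6/EI
  span BC: point load 24 at a = 3.5: Pab(L + b)/(6LEI) = 73.5/EI
  span BC: triangular load, peak 7.8: 7w₀L³/(360EI) = 52.02/EI
  relative rotation θ_0 = (633.6 + 125.5)/EI = 759.1/EI
A unit hogging moment at B produces rotation L₁/(3EI) + L₂/(3EI) = 5.667/EI.
Compatibility: M_B·(L₁+L₂)/(3EI) = θ_0, giving M_B = 134 kip·ft (hogging).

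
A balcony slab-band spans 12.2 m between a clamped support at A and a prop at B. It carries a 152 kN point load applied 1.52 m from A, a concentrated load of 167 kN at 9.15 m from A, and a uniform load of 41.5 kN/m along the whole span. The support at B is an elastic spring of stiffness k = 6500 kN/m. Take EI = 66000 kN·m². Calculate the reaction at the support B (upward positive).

Remove the prop at B; the released (primary) structure is a cantilever built in at A.
Downward deflection at the released point B due to the loads:
  point load 152 at a = 1.52: Pa²(3L − a)/(6EI) = 2053/EI
  point load 167 at a = 9.15: Pa²(3L − a)/(6EI) = 63966/EI
  UDL 41.5: wL⁴/(8EI) = 114920/EI
  δ_0 = 180940/EI
Flexibility coefficient — unit upward force at B: δ_{BB} = L³/(3EI) = 605.3/EI.
With EI = 66000 kN·m²: δ_0 = 2.7415 m and δ_{BB} = 0.009171 m/kN.
Compatibility — the spring shortens by R_B/k under the reaction it provides: δ_0 − R_B·δ_{BB} = R_B/k. With 1/k = 0.000154 m/kN, R_B = δ_0 / (δ_{BB} + 1/k) = 2.7415 / (0.009171 + 0.000154) = 294 kN.

R_B = 294 kN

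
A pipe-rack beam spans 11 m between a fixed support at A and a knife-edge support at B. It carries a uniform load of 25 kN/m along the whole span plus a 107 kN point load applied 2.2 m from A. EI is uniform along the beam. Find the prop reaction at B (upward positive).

Take the reaction at B as the redundant and release it; the primary structure is a cantilever fixed at A.
Free-end deflection of the primary structure under the applied loading (downward +):
  UDL 25: wL⁴/(8EI) = 45753/EI
  point load 107 at a = 2.2: Pa²(3L − a)/(6EI) = 2658/EI
  δ_0 = 48412/EI
Tip deflection under a unit load at B: L³/(3EI) = 443.7/EI.
Compatibility at B: δ_0 − R_B·δ_{BB} = 0, so R_B = 48412/443.7 = 109.1 kN.

R_B = 109.1 kN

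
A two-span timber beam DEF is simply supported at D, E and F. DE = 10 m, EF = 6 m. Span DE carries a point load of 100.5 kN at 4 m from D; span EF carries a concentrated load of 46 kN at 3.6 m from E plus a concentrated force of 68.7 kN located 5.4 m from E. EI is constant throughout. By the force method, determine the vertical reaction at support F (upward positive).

R_F = 67.67 kN

Insert a hinge at E; M_E is the redundant, and each span becomes simply supported.
End slopes at the hinge E, treating each span as simply supported:
  span DE: point load 100.5 at a = 4: Pab(L + a)/(6LEI) = 562.8/EI
  span EF: point load 46 at a = 3.6: Pab(L + b)/(6LEI) = 92.74/EI
  span EF: point load 68.7 at a = 5.4: Pab(L + b)/(6LEI) = 40.81/EI
  relative rotation θ_0 = (562.8 + 133.5)/EI = 696.3/EI
A unit hogging moment at E produces rotation L₁/(3EI) + L₂/(3EI) = 5.333/EI.
Compatibility: M_E·(L₁+L₂)/(3EI) = θ_0, giving M_E = 130.6 kN·m (hogging).
Span EF, ΣM about F: R_E^{EF}·6 = 151.6 + 130.6, so R_E^{EF} = 47.03 kN and R_F = 114.7 − 47.03 = 67.67 kN.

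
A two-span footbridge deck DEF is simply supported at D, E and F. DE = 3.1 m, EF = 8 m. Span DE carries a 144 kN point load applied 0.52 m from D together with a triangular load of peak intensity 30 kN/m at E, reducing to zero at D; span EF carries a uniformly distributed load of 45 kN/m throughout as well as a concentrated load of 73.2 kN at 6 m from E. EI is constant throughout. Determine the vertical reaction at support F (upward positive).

R_F = 194.3 kN

Release continuity at E by inserting a hinge; the redundant is the internal moment M_E. The primary structure is two simply-supported spans DE and EF.
Discontinuity in slope at E on the released structure — sum the simple-span end rotations:
  span DE: point load 144 at a = 0.52: Pab(L + a)/(6LEI) = 37.6/EI
  span DE: triangular load, peak 30: w₀L³/(45EI) = 19.86/EI
  span EF: UDL 45: wL³/(24EI) = 960/EI
  span EF: point load 73.2 at a = 6: Pab(L + b)/(6LEI) = 183/EI
  relative rotation θ_0 = (57.46 + 1143)/EI = 1200/EI
A unit hogging moment at E produces rotation L₁/(3EI) + L₂/(3EI) = 3.7/EI.
Compatibility: M_E·(L₁+L₂)/(3EI) = θ_0, giving M_E = 324.4 kN·m (hogging).
Span EF, ΣM about F: R_E^{EF}·8 = 1586 + 324.4, so R_E^{EF} = 238.9 kN and R_F = 433.2 − 238.9 = 194.3 kN.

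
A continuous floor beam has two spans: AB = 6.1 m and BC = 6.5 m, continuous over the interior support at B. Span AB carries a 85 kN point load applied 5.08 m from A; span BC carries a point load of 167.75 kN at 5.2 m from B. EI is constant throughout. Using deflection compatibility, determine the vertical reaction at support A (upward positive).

Take M_B as the redundant. Released structure: two simple spans AB and BC with a hinge at B.
Rotations at B on the released spans (each span's end-slope, ×1/EI):
  span AB: point load 85 at a = 5.08: Pab(L + a)/(6LEI) = 134.5/EI
  span BC: point load 167.75 at a = 5.2: Pab(L + b)/(6LEI) = 226.8/EI
  relative rotation θ_0 = (134.5 + 226.8)/EI = 361.3/EI
A unit hogging moment at B produces rotation L₁/(3EI) + L₂/(3EI) = 4.2/EI.
Compatibility: M_B·(L₁+L₂)/(3EI) = θ_0, giving M_B = 86.03 kN·m (hogging).
Span AB, ΣM about A with M_B applied at B: R_B^{AB}·6.1 = 431.8 + 86.03, so R_B^{AB} = 84.89 kN and R_A = 85 − 84.89 = 0.1095 kN.

R_A = 0.1095 kN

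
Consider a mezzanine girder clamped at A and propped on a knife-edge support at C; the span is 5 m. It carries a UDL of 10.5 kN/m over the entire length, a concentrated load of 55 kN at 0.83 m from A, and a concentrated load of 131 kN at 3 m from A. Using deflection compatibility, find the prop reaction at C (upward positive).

Take the reaction at C as the redundant and release it; the primary structure is a cantilever fixed at A.
Free-end deflection of the primary structure under the applied loading (downward +):
  UDL 10.5: wL⁴/(8EI) = 820.3/EI
  point load 55 at a = 0.83: Pa²(3L − a)/(6EI) = 89.48/EI
  point load 131 at a = 3: Pa²(3L − a)/(6EI) = 2358/EI
  δ_0 = 3268/EI
Flexibility coefficient — unit upward force at C: δ_{CC} = L³/(3EI) = 41.67/EI.
The prop prevents deflection at C: R_C = δ_0/δ_{CC} = 3268/41.67 = 78.43 kN.

R_C = 78.43 kN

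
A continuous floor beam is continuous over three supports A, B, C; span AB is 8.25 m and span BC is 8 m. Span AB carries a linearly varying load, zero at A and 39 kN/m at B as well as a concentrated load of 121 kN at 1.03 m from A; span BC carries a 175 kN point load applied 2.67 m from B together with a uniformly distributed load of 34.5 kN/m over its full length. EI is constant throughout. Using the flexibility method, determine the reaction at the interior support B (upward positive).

R_B = 471.6 kN

Insert a hinge at B; M_B is the redundant, and each span becomes simply supported.
Rotations at B on the released spans (each span's end-slope, ×1/EI):
  span AB: triangular load, peak 39: w₀L³/(45EI) = 486.6/EI
  span AB: point load 121 at a = 1.03: Pab(L + a)/(6LEI) = 168.7/EI
  span BC: point load 175 at a = 2.67: Pab(L + b)/(6LEI) = 691.6/EI
  span BC: UDL 34.5: wL³/(24EI) = 736/EI
  relative rotation θ_0 = (655.3 + 1428)/EI = 2083/EI
A unit hogging moment at B produces rotation L₁/(3EI) + L₂/(3EI) = 5.417/EI.
Slope continuity at B: θ_0 = M_B·5.417/EI, so M_B = 2083/5.417 = 384.5 kN·m (hogging).
Span AB, ΣM about A with M_B applied at B: R_B^{AB}·8.25 = 1009 + 384.5, so R_B^{AB} = 169 kN and R_A = 281.9 − 169 = 112.9 kN.
Span BC, ΣM about C: R_B^{BC}·8 = 2037 + 384.5, so R_B^{BC} = 302.7 kN and R_C = 451 − 302.7 = 148.3 kN.
R_B = 169 + 302.7 = 471.6 kN.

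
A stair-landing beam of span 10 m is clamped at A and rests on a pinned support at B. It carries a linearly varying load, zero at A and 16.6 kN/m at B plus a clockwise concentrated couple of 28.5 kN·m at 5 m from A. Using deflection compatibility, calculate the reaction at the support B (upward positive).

Release the roller at B. Primary structure: cantilever fixed at A.
Free-end deflection of the primary structure under the applied loading (downward +):
  triangular load, peak 16.6 at the free end: 11w₀L⁴/(120EI) = 15217/EI
  clockwise couple 28.5 at a = 5: M₀a(2L − a)/(2EI) = 1069/EI
  δ_0 = 16285/EI
Flexibility coefficient — unit upward force at B: δ_{BB} = L³/(3EI) = 333.3/EI.
Compatibility at B: δ_0 − R_B·δ_{BB} = 0, so R_B = 16285/333.3 = 48.86 kN.

R_B = 48.86 kN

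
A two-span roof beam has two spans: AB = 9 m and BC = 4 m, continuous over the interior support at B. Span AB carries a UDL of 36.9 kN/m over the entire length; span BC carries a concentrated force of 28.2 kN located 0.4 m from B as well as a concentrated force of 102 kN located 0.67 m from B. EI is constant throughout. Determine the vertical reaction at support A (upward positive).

Release continuity at B by inserting a hinge; the redundant is the internal moment M_B. The primary structure is two simply-supported spans AB and BC.
Discontinuity in slope at B on the released structure — sum the simple-span end rotations:
  span AB: UDL 36.9: wL³/(24EI) = 1121/EI
  span BC: point load 28.2 at a = 0.4: Pab(L + b)/(6LEI) = 12.86/EI
  span BC: point load 102 at a = 0.67: Pab(L + b)/(6LEI) = 69.5/EI
  relative rotation θ_0 = (1121 + 82.36)/EI = 1203/EI
A unit hogging moment at B produces rotation L₁/(3EI) + L₂/(3EI) = 4.333/EI.
Compatibility: M_B·(L₁+L₂)/(3EI) = θ_0, giving M_B = 277.7 kN·m (hogging).
Span AB, ΣM about A with M_B applied at B: R_B^{AB}·9 = 1494 + 277.7, so R_B^{AB} = 196.9 kN and R_A = 332.1 − 196.9 = 135.2 kN.

R_A = 135.2 kN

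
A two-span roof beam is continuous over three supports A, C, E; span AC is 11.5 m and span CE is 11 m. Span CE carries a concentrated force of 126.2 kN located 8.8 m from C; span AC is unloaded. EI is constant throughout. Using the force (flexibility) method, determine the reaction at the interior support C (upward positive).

Insert a hinge at C; M_C is the redundant, and each span becomes simply supported.
Discontinuity in slope at C on the released structure — sum the simple-span end rotations:
  span CE: point load 126.2 at a = 8.8: Pab(L + b)/(6LEI) = 488.6/EI
  relative rotation θ_0 = (0 + 488.6)/EI = 488.6/EI
A unit hogging moment at C produces rotation L₁/(3EI) + L₂/(3EI) = 7.5/EI.
Compatibility: M_C·(L₁+L₂)/(3EI) = θ_0, giving M_C = 65.15 kN·m (hogging).
Span AC, ΣM about A with M_C applied at C: R_C^{AC}·11.5 = 0 + 65.15, so R_C^{AC} = 5.665 kN and R_A = 0 − 5.665 = -5.665 kN.
Span CE, ΣM about E: R_C^{CE}·11 = 277.6 + 65.15, so R_C^{CE} = 31.16 kN and R_E = 126.2 − 31.16 = 95.04 kN.
R_C = 5.665 + 31.16 = 36.83 kN.

R_C = 36.83 kN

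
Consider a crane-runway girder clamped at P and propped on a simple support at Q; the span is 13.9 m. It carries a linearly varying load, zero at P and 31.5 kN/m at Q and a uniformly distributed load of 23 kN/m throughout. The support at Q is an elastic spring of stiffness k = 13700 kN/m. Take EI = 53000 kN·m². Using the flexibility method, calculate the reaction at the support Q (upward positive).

Choose R_Q as the redundant. The primary structure is the cantilever fixed at P.
Primary-structure tip deflection at Q by superposition:
  triangular load, peak 31.5 at the free end: 11w₀L⁴/(120EI) = 107791/EI
  UDL 23: wL⁴/(8EI) = 107324/EI
  δ_0 = 215115/EI
Tip deflection under a unit load at Q: L³/(3EI) = 895.2/EI.
With EI = 53000 kN·m²: δ_0 = 4.0588 m and δ_{QQ} = 0.016891 m/kN.
Compatibility — the spring shortens by R_Q/k under the reaction it provides: δ_0 − R_Q·δ_{QQ} = R_Q/k. With 1/k = 0.000073 m/kN, R_Q = δ_0 / (δ_{QQ} + 1/k) = 4.0588 / (0.016891 + 0.000073) = 239.3 kN.

R_Q = 239.3 kN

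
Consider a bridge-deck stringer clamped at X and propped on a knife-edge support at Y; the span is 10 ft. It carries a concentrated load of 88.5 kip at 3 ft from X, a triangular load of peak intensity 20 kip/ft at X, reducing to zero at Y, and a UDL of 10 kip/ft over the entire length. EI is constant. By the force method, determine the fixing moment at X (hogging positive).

M_X = 416.3 kip·ft

Choose R_Y as the redundant. The primary structure is the cantilever fixed at X.
Downward deflection at the released point Y due to the loads:
  point load 88.5 at a = 3: Pa²(3L − a)/(6EI) = 3584/EI
  triangular load, peak 20 at the fixed end: w₀L⁴/(30EI) = 6667/EI
  UDL 10: wL⁴/(8EI) = 12500/EI
  δ_0 = 22751/EI
Tip deflection under a unit load at Y: L³/(3EI) = 333.3/EI.
The prop prevents deflection at Y: R_Y = δ_0/δ_{YY} = 22751/333.3 = 68.25 kip.
Moment equilibrium about X: M_X = Σ(load moments about X) − R_Y·L = 1099 − 68.25×10 = 416.3 kip·ft.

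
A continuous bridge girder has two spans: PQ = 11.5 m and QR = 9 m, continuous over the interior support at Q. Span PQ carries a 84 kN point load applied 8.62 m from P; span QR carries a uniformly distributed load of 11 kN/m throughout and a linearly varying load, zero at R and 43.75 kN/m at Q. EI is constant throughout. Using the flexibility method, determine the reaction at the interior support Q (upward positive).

Take M_Q as the redundant. Released structure: two simple spans PQ and QR with a hinge at Q.
Discontinuity in slope at Q on the released structure — sum the simple-span end rotations:
  span PQ: point load 84 at a = 8.62: Pab(L + a)/(6LEI) = 608.1/EI
  span QR: UDL 11: wL³/(24EI) = 334.1/EI
  span QR: triangular load, peak 43.75: w₀L³/(45EI) = 708.8/EI
  relative rotation θ_0 = (608.1 + 1043)/EI = 1651/EI
A unit hogging moment at Q produces rotation L₁/(3EI) + L₂/(3EI) = 6.833/EI.
Compatibility: M_Q·(L₁+L₂)/(3EI) = θ_0, giving M_Q = 241.6 kN·m (hogging).
Span PQ, ΣM about P with M_Q applied at Q: R_Q^{PQ}·11.5 = 724.1 + 241.6, so R_Q^{PQ} = 83.97 kN and R_P = 84 − 83.97 = 0.0276 kN.
Span QR, ΣM about R: R_Q^{QR}·9 = 1627 + 241.6, so R_Q^{QR} = 207.6 kN and R_R = 295.9 − 207.6 = 88.28 kN.
R_Q = 83.97 + 207.6 = 291.6 kN.

R_Q = 291.6 kN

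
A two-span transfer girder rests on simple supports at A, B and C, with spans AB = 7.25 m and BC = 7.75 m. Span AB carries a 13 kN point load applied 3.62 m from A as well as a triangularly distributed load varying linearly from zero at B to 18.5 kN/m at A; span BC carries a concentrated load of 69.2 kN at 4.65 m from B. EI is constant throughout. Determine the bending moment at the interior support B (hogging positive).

Take M_B as the redundant. Released structure: two simple spans AB and BC with a hinge at B.
Rotations at B on the released spans (each span's end-slope, ×1/EI):
  span AB: point load 13 at a = 3.62: Pab(L + a)/(6LEI) = 42.69/EI
  span AB: triangular load, peak 18.5: 7w₀L³/(360EI) = 137.1/EI
  span BC: point load 69.2 at a = 4.65: Pab(L + b)/(6LEI) = 232.8/EI
  relative rotation θ_0 = (179.8 + 232.8)/EI = 412.5/EI
A unit hogging moment at B produces rotation L₁/(3EI) + L₂/(3EI) = 5/EI.
Slope continuity at B: θ_0 = M_B·5/EI, so M_B = 412.5/5 = 82.5 kN·m (hogging).

M_B = 82.5 kN·m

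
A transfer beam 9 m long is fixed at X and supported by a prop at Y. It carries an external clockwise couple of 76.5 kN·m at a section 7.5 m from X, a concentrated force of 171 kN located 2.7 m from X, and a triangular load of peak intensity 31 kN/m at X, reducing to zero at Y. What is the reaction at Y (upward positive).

Take the reaction at Y as the redundant and release it; the primary structure is a cantilever fixed at X.
Primary-structure tip deflection at Y by superposition:
  clockwise couple 76.5 at a = 7.5: M₀a(2L − a)/(2EI) = 3012/EI
  point load 171 at a = 2.7: Pa²(3L − a)/(6EI) = 5049/EI
  triangular load, peak 31 at the fixed end: w₀L⁴/(30EI) = 6780/EI
  δ_0 = 14841/EI
Flexibility coefficient — unit upward force at Y: δ_{YY} = L³/(3EI) = 243/EI.
Compatibility at Y: δ_0 − R_Y·δ_{YY} = 0, so R_Y = 14841/243 = 61.07 kN.

R_Y = 61.07 kN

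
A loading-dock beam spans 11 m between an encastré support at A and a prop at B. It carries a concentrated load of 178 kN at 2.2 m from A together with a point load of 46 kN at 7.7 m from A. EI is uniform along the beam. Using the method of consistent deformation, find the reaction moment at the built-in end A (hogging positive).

Choose R_B as the redundant. The primary structure is the cantilever fixed at A.
Downward deflection at the released point B due to the loads:
  point load 178 at a = 2.2: Pa²(3L − a)/(6EI) = 4422/EI
  point load 46 at a = 7.7: Pa²(3L − a)/(6EI) = 11500/EI
  δ_0 = 15923/EI
Flexibility coefficient — unit upward force at B: δ_{BB} = L³/(3EI) = 443.7/EI.
Compatibility at B: δ_0 − R_B·δ_{BB} = 0, so R_B = 15923/443.7 = 35.89 kN.
Moment equilibrium about A: M_A = Σ(load moments about A) − R_B·L = 745.8 − 35.89×11 = 351 kN·m.

M_A = 351 kN·m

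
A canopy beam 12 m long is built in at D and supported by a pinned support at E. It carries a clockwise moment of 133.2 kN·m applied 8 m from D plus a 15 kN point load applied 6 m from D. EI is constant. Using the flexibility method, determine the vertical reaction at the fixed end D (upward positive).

Take the reaction at E as the redundant and release it; the primary structure is a cantilever fixed at D.
Free-end deflection of the primary structure under the applied loading (downward +):
  clockwise couple 133.2 at a = 8: M₀a(2L − a)/(2EI) = 8525/EI
  point load 15 at a = 6: Pa²(3L − a)/(6EI) = 2700/EI
  δ_0 = 11225/EI
Flexibility coefficient — unit upward force at E: δ_{EE} = L³/(3EI) = 576/EI.
The prop prevents deflection at E: R_E = δ_0/δ_{EE} = 11225/576 = 19.49 kN.
Vertical equilibrium: R_D = ΣP − R_E = 15 − 19.49 = -4.487 kN.

R_D = -4.487 kN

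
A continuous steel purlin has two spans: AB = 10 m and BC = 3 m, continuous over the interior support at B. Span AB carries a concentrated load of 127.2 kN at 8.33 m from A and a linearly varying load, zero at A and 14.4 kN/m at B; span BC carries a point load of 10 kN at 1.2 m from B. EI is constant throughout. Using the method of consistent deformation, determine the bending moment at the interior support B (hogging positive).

Take M_B as the redundant. Released structure: two simple spans AB and BC with a hinge at B.
End slopes at the hinge B, treating each span as simply supported:
  span AB: point load 127.2 at a = 8.33: Pab(L + a)/(6LEI) = 540.6/EI
  span AB: triangular load, peak 14.4: w₀L³/(45EI) = 320/EI
  span BC: point load 10 at a = 1.2: Pab(L + b)/(6LEI) = 5.76/EI
  relative rotation θ_0 = (860.6 + 5.76)/EI = 866.3/EI
A unit hogging moment at B produces rotation L₁/(3EI) + L₂/(3EI) = 4.333/EI.
Compatibility: M_B·(L₁+L₂)/(3EI) = θ_0, giving M_B = 199.9 kN·m (hogging).

M_B = 199.9 kN·m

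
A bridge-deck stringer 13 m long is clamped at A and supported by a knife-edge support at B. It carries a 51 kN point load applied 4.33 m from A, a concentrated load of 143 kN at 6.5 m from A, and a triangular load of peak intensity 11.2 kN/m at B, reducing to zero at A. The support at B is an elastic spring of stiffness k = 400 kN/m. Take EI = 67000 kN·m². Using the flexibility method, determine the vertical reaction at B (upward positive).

R_B = 75.1 kN

Choose R_B as the redundant. The primary structure is the cantilever fixed at A.
Downward deflection at the released point B due to the loads:
  point load 51 at a = 4.33: Pa²(3L − a)/(6EI) = 5525/EI
  point load 143 at a = 6.5: Pa²(3L − a)/(6EI) = 32726/EI
  triangular load, peak 11.2 at the free end: 11w₀L⁴/(120EI) = 29323/EI
  δ_0 = 67574/EI
Tip deflection under a unit load at B: L³/(3EI) = 732.3/EI.
With EI = 67000 kN·m²: δ_0 = 1.0086 m and δ_{BB} = 0.01093 m/kN.
Compatibility — the spring shortens by R_B/k under the reaction it provides: δ_0 − R_B·δ_{BB} = R_B/k. With 1/k = 0.0025 m/kN, R_B = δ_0 / (δ_{BB} + 1/k) = 1.0086 / (0.01093 + 0.0025) = 75.1 kN.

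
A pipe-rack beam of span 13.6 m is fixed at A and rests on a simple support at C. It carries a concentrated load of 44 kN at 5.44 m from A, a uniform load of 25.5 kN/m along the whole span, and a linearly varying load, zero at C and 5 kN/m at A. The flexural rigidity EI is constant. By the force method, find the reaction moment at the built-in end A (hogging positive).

M_A = 766.1 kN·m

Remove the prop at C; the released (primary) structure is a cantilever built in at A.
Downward deflection at the released point C due to the loads:
  point load 44 at a = 5.44: Pa²(3L − a)/(6EI) = 7674/EI
  UDL 25.5: wL⁴/(8EI) = 109045/EI
  triangular load, peak 5 at the fixed end: w₀L⁴/(30EI) = 5702/EI
  δ_0 = 122421/EI
Flexibility coefficient — unit upward force at C: δ_{CC} = L³/(3EI) = 838.5/EI.
Compatibility at C: δ_0 − R_C·δ_{CC} = 0, so R_C = 122421/838.5 = 146 kN.
Moment equilibrium about A: M_A = Σ(load moments about A) − R_C·L = 2752 − 146×13.6 = 766.1 kN·m.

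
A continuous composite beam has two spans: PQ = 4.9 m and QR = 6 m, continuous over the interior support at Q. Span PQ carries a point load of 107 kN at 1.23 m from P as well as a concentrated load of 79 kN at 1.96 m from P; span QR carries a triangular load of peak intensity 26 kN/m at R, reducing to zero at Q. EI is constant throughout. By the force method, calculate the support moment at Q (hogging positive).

M_Q = 87.01 kN·m

Take M_Q as the redundant. Released structure: two simple spans PQ and QR with a hinge at Q.
Discontinuity in slope at Q on the released structure — sum the simple-span end rotations:
  span PQ: point load 107 at a = 1.23: Pab(L + a)/(6LEI) = 100.7/EI
  span PQ: point load 79 at a = 1.96: Pab(L + a)/(6LEI) = 106.2/EI
  span QR: triangular load, peak 26: 7w₀L³/(360EI) = 109.2/EI
  relative rotation θ_0 = (206.9 + 109.2)/EI = 316.1/EI
A unit hogging moment at Q produces rotation L₁/(3EI) + L₂/(3EI) = 3.633/EI.
Compatibility: M_Q·(L₁+L₂)/(3EI) = θ_0, giving M_Q = 87.01 kN·m (hogging).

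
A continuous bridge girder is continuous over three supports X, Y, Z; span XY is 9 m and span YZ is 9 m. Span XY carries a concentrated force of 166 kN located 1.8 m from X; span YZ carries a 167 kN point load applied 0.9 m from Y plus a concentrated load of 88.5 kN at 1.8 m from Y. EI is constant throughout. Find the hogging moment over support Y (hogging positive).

M_Y = 193.3 kN·m

Release continuity at Y by inserting a hinge; the redundant is the internal moment M_Y. The primary structure is two simply-supported spans XY and YZ.
Discontinuity in slope at Y on the released structure — sum the simple-span end rotations:
  span XY: point load 166 at a = 1.8: Pab(L + a)/(6LEI) = 430.3/EI
  span YZ: point load 167 at a = 0.9: Pab(L + b)/(6LEI) = 385.5/EI
  span YZ: point load 88.5 at a = 1.8: Pab(L + b)/(6LEI) = 344.1/EI
  relative rotation θ_0 = (430.3 + 729.6)/EI = 1160/EI
A unit hogging moment at Y produces rotation L₁/(3EI) + L₂/(3EI) = 6/EI.
Slope continuity at Y: θ_0 = M_Y·6/EI, so M_Y = 1160/6 = 193.3 kN·m (hogging).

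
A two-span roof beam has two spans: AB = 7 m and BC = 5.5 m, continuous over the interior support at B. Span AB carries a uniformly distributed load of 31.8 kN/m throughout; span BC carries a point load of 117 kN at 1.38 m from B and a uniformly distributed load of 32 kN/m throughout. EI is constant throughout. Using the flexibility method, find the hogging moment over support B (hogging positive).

M_B = 208.9 kN·m

Release continuity at B by inserting a hinge; the redundant is the internal moment M_B. The primary structure is two simply-supported spans AB and BC.
End slopes at the hinge B, treating each span as simply supported:
  span AB: UDL 31.8: wL³/(24EI) = 454.5/EI
  span BC: point load 117 at a = 1.38: Pab(L + b)/(6LEI) = 193.9/EI
  span BC: UDL 32: wL³/(24EI) = 221.8/EI
  relative rotation θ_0 = (454.5 + 415.8)/EI = 870.2/EI
A unit hogging moment at B produces rotation L₁/(3EI) + L₂/(3EI) = 4.167/EI.
Compatibility: M_B·(L₁+L₂)/(3EI) = θ_0, giving M_B = 208.9 kN·m (hogging).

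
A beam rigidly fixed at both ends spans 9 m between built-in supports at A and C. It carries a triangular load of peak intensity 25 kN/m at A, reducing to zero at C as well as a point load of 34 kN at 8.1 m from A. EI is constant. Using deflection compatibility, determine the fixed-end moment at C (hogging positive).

M_C = 92.29 kN·m

Take the two fixed-end moments M_A, M_C as redundants; the released structure is the simple span AC.
On the primary (simply-supported) span, the end slopes from the loading are:
  at A: triangular load, peak 25: w₀L³/(45EI) = 405/EI
  at C: triangular load, peak 25: 7w₀L³/(360EI) = 354.4/EI
  at A: point load 34 at a = 8.1: Pab(L + b)/(6LEI) = 45.44/EI
  at C: point load 34 at a = 8.1: Pab(L + a)/(6LEI) = 78.49/EI
  θ_A0 = 450.4/EI,  θ_C0 = 432.9/EI
Flexibility coefficients: a unit moment at one end gives L/(3EI) there and L/(6EI) at the far end, so f₁₁ = f₂₂ = 3/EI and f₁₂ = f₂₁ = 1.5/EI.
Compatibility — zero rotation at each built-in end:
  3 M_A + 1.5 M_C = 450.4
  1.5 M_A + 3 M_C = 432.9
Solving the pair gives M_A = 104 kN·m and M_C = 92.29 kN·m (hogging).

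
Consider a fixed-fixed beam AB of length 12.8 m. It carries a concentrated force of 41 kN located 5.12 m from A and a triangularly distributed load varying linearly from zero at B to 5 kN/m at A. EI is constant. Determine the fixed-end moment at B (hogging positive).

M_B = 77.69 kN·m

Take the two fixed-end moments M_A, M_B as redundants; the released structure is the simple span AB.
Simple-span end rotations at A and B under the given loads:
  at A: point load 41 at a = 5.12: Pab(L + b)/(6LEI) = 429.9/EI
  at B: point load 41 at a = 5.12: Pab(L + a)/(6LEI) = 376.2/EI
  at A: triangular load, peak 5: w₀L³/(45EI) = 233/EI
  at B: triangular load, peak 5: 7w₀L³/(360EI) = 203.9/EI
  θ_A0 = 662.9/EI,  θ_B0 = 580.1/EI
Flexibility coefficients: a unit moment at one end gives L/(3EI) there and L/(6EI) at the far end, so f₁₁ = f₂₂ = 4.267/EI and f₁₂ = f₂₁ = 2.133/EI.
Compatibility — zero rotation at each built-in end:
  4.267 M_A + 2.133 M_B = 662.9
  2.133 M_A + 4.267 M_B = 580.1
Solving the pair gives M_A = 116.5 kN·m and M_B = 77.69 kN·m (hogging).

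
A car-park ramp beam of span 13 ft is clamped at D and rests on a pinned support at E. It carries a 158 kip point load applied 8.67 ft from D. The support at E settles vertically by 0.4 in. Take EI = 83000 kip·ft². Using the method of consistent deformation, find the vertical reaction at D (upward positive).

R_D = 79.8 kip

Remove the prop at E; the released (primary) structure is a cantilever built in at D.
Downward deflection at the released point E due to the loads:
  point load 158 at a = 8.67: Pa²(3L − a)/(6EI) = 60037/EI
Tip deflection under a unit load at E: L³/(3EI) = 732.3/EI.
With EI = 83000 kip·ft²: δ_0 = 0.72333 ft and δ_{EE} = 0.008823 ft/kip.
Compatibility — the beam at E must follow the support down by 0.03333 ft: δ_0 − R_E·δ_{EE} = 0.03333, so R_E = (0.72333 − 0.03333)/0.008823 = 78.2 kip.
Vertical equilibrium: R_D = ΣP − R_E = 158 − 78.2 = 79.8 kip.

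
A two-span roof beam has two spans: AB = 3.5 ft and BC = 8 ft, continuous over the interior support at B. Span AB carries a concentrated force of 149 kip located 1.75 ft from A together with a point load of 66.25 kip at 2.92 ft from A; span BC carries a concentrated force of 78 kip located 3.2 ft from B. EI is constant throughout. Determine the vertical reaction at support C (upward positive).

R_C = 15.94 kip

Release continuity at B by inserting a hinge; the redundant is the internal moment M_B. The primary structure is two simply-supported spans AB and BC.
Rotations at B on the released spans (each span's end-slope, ×1/EI):
  span AB: point load 149 at a = 1.75: Pab(L + a)/(6LEI) = 114.1/EI
  span AB: point load 66.25 at a = 2.92: Pab(L + a)/(6LEI) = 34.3/EI
  span BC: point load 78 at a = 3.2: Pab(L + b)/(6LEI) = 319.5/EI
  relative rotation θ_0 = (148.4 + 319.5)/EI = 467.9/EI
A unit hogging moment at B produces rotation L₁/(3EI) + L₂/(3EI) = 3.833/EI.
Compatibility: M_B·(L₁+L₂)/(3EI) = θ_0, giving M_B = 122.1 kip·ft (hogging).
Span BC, ΣM about C: R_B^{BC}·8 = 374.4 + 122.1, so R_B^{BC} = 62.06 kip and R_C = 78 − 62.06 = 15.94 kip.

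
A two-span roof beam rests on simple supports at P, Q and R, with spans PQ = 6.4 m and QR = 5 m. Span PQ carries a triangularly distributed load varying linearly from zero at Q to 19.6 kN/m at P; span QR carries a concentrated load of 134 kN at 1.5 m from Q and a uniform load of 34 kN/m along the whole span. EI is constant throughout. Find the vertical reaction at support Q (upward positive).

Release continuity at Q by inserting a hinge; the redundant is the internal moment M_Q. The primary structure is two simply-supported spans PQ and QR.
Discontinuity in slope at Q on the released structure — sum the simple-span end rotations:
  span PQ: triangular load, peak 19.6: 7w₀L³/(360EI) = 99.91/EI
  span QR: point load 134 at a = 1.5: Pab(L + b)/(6LEI) = 199.3/EI
  span QR: UDL 34: wL³/(24EI) = 177.1/EI
  relative rotation θ_0 = (99.91 + 376.4)/EI = 476.3/EI
A unit hogging moment at Q produces rotation L₁/(3EI) + L₂/(3EI) = 3.8/EI.
Compatibility: M_Q·(L₁+L₂)/(3EI) = θ_0, giving M_Q = 125.3 kN·m (hogging).
Span PQ, ΣM about P with M_Q applied at Q: R_Q^{PQ}·6.4 = 133.8 + 125.3, so R_Q^{PQ} = 40.49 kN and R_P = 62.72 − 40.49 = 22.23 kN.
Span QR, ΣM about R: R_Q^{QR}·5 = 894 + 125.3, so R_Q^{QR} = 203.9 kN and R_R = 304 − 203.9 = 100.1 kN.
R_Q = 40.49 + 203.9 = 244.4 kN.

R_Q = 244.4 kN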